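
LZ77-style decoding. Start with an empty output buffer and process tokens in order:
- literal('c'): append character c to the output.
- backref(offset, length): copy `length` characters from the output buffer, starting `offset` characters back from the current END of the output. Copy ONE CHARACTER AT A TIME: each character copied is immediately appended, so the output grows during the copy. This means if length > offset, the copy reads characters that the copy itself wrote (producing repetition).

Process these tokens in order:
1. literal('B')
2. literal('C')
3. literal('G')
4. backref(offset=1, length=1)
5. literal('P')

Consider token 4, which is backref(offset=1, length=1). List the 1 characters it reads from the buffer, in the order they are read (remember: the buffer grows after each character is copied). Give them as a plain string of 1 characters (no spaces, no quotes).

Token 1: literal('B'). Output: "B"
Token 2: literal('C'). Output: "BC"
Token 3: literal('G'). Output: "BCG"
Token 4: backref(off=1, len=1). Buffer before: "BCG" (len 3)
  byte 1: read out[2]='G', append. Buffer now: "BCGG"

Answer: G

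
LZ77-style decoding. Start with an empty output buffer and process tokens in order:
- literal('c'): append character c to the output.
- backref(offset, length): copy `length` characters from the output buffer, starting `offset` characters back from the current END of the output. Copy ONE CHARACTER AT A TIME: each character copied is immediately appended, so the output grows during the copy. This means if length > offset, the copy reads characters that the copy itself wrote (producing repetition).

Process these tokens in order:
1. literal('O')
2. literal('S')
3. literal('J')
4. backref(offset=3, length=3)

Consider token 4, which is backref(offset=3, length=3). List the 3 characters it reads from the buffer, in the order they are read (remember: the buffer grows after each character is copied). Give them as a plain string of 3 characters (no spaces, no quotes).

Token 1: literal('O'). Output: "O"
Token 2: literal('S'). Output: "OS"
Token 3: literal('J'). Output: "OSJ"
Token 4: backref(off=3, len=3). Buffer before: "OSJ" (len 3)
  byte 1: read out[0]='O', append. Buffer now: "OSJO"
  byte 2: read out[1]='S', append. Buffer now: "OSJOS"
  byte 3: read out[2]='J', append. Buffer now: "OSJOSJ"

Answer: OSJ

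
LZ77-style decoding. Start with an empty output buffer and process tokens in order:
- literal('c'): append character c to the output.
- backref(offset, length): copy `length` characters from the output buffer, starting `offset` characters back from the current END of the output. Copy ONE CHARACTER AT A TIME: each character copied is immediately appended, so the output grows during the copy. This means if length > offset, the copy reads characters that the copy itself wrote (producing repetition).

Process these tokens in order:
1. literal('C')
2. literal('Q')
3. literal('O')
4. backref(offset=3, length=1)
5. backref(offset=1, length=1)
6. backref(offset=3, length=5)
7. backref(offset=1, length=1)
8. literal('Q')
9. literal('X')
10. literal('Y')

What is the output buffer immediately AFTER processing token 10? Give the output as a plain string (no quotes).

Answer: CQOCCOCCOCCQXY

Derivation:
Token 1: literal('C'). Output: "C"
Token 2: literal('Q'). Output: "CQ"
Token 3: literal('O'). Output: "CQO"
Token 4: backref(off=3, len=1). Copied 'C' from pos 0. Output: "CQOC"
Token 5: backref(off=1, len=1). Copied 'C' from pos 3. Output: "CQOCC"
Token 6: backref(off=3, len=5) (overlapping!). Copied 'OCCOC' from pos 2. Output: "CQOCCOCCOC"
Token 7: backref(off=1, len=1). Copied 'C' from pos 9. Output: "CQOCCOCCOCC"
Token 8: literal('Q'). Output: "CQOCCOCCOCCQ"
Token 9: literal('X'). Output: "CQOCCOCCOCCQX"
Token 10: literal('Y'). Output: "CQOCCOCCOCCQXY"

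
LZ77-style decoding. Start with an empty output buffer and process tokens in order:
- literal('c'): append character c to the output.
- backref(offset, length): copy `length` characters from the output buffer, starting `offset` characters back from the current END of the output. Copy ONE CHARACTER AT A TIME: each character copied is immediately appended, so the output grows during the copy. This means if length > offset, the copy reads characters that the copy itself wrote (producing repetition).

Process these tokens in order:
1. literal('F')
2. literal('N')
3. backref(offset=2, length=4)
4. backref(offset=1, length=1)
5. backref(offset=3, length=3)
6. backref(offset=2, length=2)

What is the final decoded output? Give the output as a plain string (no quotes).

Answer: FNFNFNNFNNNN

Derivation:
Token 1: literal('F'). Output: "F"
Token 2: literal('N'). Output: "FN"
Token 3: backref(off=2, len=4) (overlapping!). Copied 'FNFN' from pos 0. Output: "FNFNFN"
Token 4: backref(off=1, len=1). Copied 'N' from pos 5. Output: "FNFNFNN"
Token 5: backref(off=3, len=3). Copied 'FNN' from pos 4. Output: "FNFNFNNFNN"
Token 6: backref(off=2, len=2). Copied 'NN' from pos 8. Output: "FNFNFNNFNNNN"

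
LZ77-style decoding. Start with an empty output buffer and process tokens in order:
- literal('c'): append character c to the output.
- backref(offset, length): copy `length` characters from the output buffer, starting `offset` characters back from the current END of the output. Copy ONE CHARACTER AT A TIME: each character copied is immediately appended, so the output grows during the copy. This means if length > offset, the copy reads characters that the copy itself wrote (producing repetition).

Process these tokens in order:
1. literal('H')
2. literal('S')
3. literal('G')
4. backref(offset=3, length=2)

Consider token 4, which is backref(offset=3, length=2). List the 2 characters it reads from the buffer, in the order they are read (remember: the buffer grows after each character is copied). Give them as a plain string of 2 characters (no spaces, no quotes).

Answer: HS

Derivation:
Token 1: literal('H'). Output: "H"
Token 2: literal('S'). Output: "HS"
Token 3: literal('G'). Output: "HSG"
Token 4: backref(off=3, len=2). Buffer before: "HSG" (len 3)
  byte 1: read out[0]='H', append. Buffer now: "HSGH"
  byte 2: read out[1]='S', append. Buffer now: "HSGHS"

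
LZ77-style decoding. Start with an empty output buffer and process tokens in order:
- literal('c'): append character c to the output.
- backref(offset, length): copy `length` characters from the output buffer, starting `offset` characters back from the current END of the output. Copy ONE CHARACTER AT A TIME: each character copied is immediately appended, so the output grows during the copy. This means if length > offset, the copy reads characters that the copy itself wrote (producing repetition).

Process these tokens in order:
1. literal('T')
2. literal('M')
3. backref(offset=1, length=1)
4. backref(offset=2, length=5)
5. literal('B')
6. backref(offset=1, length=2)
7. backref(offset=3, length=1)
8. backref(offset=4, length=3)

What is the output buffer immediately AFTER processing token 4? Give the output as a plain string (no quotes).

Token 1: literal('T'). Output: "T"
Token 2: literal('M'). Output: "TM"
Token 3: backref(off=1, len=1). Copied 'M' from pos 1. Output: "TMM"
Token 4: backref(off=2, len=5) (overlapping!). Copied 'MMMMM' from pos 1. Output: "TMMMMMMM"

Answer: TMMMMMMM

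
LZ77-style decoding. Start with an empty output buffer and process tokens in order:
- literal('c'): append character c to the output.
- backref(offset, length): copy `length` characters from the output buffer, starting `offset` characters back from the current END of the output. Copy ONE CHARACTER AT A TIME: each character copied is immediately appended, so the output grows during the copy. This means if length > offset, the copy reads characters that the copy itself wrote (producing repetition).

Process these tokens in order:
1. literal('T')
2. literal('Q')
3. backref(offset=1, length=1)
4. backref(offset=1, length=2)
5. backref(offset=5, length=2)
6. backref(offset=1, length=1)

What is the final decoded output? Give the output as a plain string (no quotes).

Token 1: literal('T'). Output: "T"
Token 2: literal('Q'). Output: "TQ"
Token 3: backref(off=1, len=1). Copied 'Q' from pos 1. Output: "TQQ"
Token 4: backref(off=1, len=2) (overlapping!). Copied 'QQ' from pos 2. Output: "TQQQQ"
Token 5: backref(off=5, len=2). Copied 'TQ' from pos 0. Output: "TQQQQTQ"
Token 6: backref(off=1, len=1). Copied 'Q' from pos 6. Output: "TQQQQTQQ"

Answer: TQQQQTQQ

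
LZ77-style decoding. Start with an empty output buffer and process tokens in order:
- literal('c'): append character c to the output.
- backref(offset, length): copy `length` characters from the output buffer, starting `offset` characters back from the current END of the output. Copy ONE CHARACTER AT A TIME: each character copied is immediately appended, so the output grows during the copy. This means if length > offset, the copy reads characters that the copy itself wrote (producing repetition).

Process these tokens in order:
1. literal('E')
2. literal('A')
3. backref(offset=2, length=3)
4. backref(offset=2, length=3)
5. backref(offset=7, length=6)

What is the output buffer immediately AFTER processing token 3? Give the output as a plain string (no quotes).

Answer: EAEAE

Derivation:
Token 1: literal('E'). Output: "E"
Token 2: literal('A'). Output: "EA"
Token 3: backref(off=2, len=3) (overlapping!). Copied 'EAE' from pos 0. Output: "EAEAE"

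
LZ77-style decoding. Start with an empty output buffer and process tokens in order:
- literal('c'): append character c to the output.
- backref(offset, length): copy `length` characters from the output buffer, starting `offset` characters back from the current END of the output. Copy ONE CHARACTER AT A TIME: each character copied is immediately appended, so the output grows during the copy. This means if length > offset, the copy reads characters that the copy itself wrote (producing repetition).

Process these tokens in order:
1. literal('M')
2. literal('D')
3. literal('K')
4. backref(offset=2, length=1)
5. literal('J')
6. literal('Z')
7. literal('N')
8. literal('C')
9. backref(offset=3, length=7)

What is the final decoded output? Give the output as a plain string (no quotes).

Answer: MDKDJZNCZNCZNCZ

Derivation:
Token 1: literal('M'). Output: "M"
Token 2: literal('D'). Output: "MD"
Token 3: literal('K'). Output: "MDK"
Token 4: backref(off=2, len=1). Copied 'D' from pos 1. Output: "MDKD"
Token 5: literal('J'). Output: "MDKDJ"
Token 6: literal('Z'). Output: "MDKDJZ"
Token 7: literal('N'). Output: "MDKDJZN"
Token 8: literal('C'). Output: "MDKDJZNC"
Token 9: backref(off=3, len=7) (overlapping!). Copied 'ZNCZNCZ' from pos 5. Output: "MDKDJZNCZNCZNCZ"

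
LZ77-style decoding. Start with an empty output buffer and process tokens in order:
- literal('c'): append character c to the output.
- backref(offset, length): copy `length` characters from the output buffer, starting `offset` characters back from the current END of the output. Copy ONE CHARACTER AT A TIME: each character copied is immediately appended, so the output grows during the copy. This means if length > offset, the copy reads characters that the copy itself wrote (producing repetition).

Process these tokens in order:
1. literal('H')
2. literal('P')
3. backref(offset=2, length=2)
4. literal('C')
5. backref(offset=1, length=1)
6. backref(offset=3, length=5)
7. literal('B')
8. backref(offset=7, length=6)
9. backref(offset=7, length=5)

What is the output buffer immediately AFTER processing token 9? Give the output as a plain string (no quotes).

Answer: HPHPCCPCCPCBCPCCPCBCPCC

Derivation:
Token 1: literal('H'). Output: "H"
Token 2: literal('P'). Output: "HP"
Token 3: backref(off=2, len=2). Copied 'HP' from pos 0. Output: "HPHP"
Token 4: literal('C'). Output: "HPHPC"
Token 5: backref(off=1, len=1). Copied 'C' from pos 4. Output: "HPHPCC"
Token 6: backref(off=3, len=5) (overlapping!). Copied 'PCCPC' from pos 3. Output: "HPHPCCPCCPC"
Token 7: literal('B'). Output: "HPHPCCPCCPCB"
Token 8: backref(off=7, len=6). Copied 'CPCCPC' from pos 5. Output: "HPHPCCPCCPCBCPCCPC"
Token 9: backref(off=7, len=5). Copied 'BCPCC' from pos 11. Output: "HPHPCCPCCPCBCPCCPCBCPCC"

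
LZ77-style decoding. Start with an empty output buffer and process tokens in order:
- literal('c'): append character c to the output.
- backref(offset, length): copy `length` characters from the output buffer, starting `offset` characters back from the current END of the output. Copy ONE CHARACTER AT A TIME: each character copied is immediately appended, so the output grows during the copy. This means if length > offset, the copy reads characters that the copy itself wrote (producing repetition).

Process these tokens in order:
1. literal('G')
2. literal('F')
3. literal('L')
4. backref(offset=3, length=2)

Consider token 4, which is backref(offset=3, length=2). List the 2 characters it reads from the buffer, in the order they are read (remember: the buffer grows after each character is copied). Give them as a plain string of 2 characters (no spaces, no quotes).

Token 1: literal('G'). Output: "G"
Token 2: literal('F'). Output: "GF"
Token 3: literal('L'). Output: "GFL"
Token 4: backref(off=3, len=2). Buffer before: "GFL" (len 3)
  byte 1: read out[0]='G', append. Buffer now: "GFLG"
  byte 2: read out[1]='F', append. Buffer now: "GFLGF"

Answer: GF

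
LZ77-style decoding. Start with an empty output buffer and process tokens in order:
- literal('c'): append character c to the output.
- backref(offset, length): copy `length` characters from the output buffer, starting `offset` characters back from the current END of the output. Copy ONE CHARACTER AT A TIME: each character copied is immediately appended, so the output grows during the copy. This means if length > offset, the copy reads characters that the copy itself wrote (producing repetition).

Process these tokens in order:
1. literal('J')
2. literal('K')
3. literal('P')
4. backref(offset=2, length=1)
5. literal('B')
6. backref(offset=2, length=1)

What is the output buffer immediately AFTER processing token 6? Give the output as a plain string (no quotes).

Answer: JKPKBK

Derivation:
Token 1: literal('J'). Output: "J"
Token 2: literal('K'). Output: "JK"
Token 3: literal('P'). Output: "JKP"
Token 4: backref(off=2, len=1). Copied 'K' from pos 1. Output: "JKPK"
Token 5: literal('B'). Output: "JKPKB"
Token 6: backref(off=2, len=1). Copied 'K' from pos 3. Output: "JKPKBK"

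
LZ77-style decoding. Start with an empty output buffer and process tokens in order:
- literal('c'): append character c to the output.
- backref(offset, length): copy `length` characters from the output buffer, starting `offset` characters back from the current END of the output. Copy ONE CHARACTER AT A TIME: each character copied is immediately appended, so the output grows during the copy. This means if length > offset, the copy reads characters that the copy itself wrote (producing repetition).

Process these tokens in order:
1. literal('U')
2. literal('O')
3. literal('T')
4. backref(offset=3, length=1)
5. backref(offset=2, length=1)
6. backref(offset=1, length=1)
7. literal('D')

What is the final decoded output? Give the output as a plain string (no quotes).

Token 1: literal('U'). Output: "U"
Token 2: literal('O'). Output: "UO"
Token 3: literal('T'). Output: "UOT"
Token 4: backref(off=3, len=1). Copied 'U' from pos 0. Output: "UOTU"
Token 5: backref(off=2, len=1). Copied 'T' from pos 2. Output: "UOTUT"
Token 6: backref(off=1, len=1). Copied 'T' from pos 4. Output: "UOTUTT"
Token 7: literal('D'). Output: "UOTUTTD"

Answer: UOTUTTD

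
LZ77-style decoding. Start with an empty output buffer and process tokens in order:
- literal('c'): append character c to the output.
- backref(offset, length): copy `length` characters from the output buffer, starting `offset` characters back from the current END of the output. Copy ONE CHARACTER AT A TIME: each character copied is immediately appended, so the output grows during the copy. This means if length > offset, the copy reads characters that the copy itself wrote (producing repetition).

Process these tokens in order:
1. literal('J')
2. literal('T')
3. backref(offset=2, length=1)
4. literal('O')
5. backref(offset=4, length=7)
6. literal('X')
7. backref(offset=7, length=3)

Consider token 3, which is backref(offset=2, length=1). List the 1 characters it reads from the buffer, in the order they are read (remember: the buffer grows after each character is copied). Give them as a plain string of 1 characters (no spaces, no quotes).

Answer: J

Derivation:
Token 1: literal('J'). Output: "J"
Token 2: literal('T'). Output: "JT"
Token 3: backref(off=2, len=1). Buffer before: "JT" (len 2)
  byte 1: read out[0]='J', append. Buffer now: "JTJ"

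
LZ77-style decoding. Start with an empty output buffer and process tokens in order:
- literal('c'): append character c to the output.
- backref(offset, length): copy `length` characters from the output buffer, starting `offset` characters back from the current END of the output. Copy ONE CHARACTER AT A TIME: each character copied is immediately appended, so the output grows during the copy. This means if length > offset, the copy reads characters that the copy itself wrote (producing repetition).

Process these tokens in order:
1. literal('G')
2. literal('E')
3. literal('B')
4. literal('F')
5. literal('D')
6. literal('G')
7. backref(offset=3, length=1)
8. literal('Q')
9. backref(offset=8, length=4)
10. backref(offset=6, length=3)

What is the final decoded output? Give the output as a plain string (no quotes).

Token 1: literal('G'). Output: "G"
Token 2: literal('E'). Output: "GE"
Token 3: literal('B'). Output: "GEB"
Token 4: literal('F'). Output: "GEBF"
Token 5: literal('D'). Output: "GEBFD"
Token 6: literal('G'). Output: "GEBFDG"
Token 7: backref(off=3, len=1). Copied 'F' from pos 3. Output: "GEBFDGF"
Token 8: literal('Q'). Output: "GEBFDGFQ"
Token 9: backref(off=8, len=4). Copied 'GEBF' from pos 0. Output: "GEBFDGFQGEBF"
Token 10: backref(off=6, len=3). Copied 'FQG' from pos 6. Output: "GEBFDGFQGEBFFQG"

Answer: GEBFDGFQGEBFFQG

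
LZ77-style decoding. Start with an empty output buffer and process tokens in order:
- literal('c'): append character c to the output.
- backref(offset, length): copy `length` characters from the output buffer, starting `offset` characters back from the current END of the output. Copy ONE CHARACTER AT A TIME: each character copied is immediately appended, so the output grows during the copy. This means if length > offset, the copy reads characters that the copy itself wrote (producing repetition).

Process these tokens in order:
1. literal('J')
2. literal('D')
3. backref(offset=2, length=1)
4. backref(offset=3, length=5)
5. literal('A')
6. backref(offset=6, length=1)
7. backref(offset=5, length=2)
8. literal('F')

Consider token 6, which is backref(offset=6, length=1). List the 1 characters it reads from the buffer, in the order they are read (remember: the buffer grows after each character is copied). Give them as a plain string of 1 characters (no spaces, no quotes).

Answer: J

Derivation:
Token 1: literal('J'). Output: "J"
Token 2: literal('D'). Output: "JD"
Token 3: backref(off=2, len=1). Copied 'J' from pos 0. Output: "JDJ"
Token 4: backref(off=3, len=5) (overlapping!). Copied 'JDJJD' from pos 0. Output: "JDJJDJJD"
Token 5: literal('A'). Output: "JDJJDJJDA"
Token 6: backref(off=6, len=1). Buffer before: "JDJJDJJDA" (len 9)
  byte 1: read out[3]='J', append. Buffer now: "JDJJDJJDAJ"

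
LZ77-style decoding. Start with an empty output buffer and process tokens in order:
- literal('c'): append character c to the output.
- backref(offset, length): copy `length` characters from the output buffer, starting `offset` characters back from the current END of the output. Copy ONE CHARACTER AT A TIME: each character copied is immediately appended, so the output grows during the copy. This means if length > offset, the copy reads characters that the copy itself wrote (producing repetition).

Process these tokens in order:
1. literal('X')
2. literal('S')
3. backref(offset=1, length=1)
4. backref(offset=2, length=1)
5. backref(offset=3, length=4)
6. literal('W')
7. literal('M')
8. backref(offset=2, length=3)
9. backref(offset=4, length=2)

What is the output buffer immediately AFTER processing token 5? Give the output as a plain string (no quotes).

Token 1: literal('X'). Output: "X"
Token 2: literal('S'). Output: "XS"
Token 3: backref(off=1, len=1). Copied 'S' from pos 1. Output: "XSS"
Token 4: backref(off=2, len=1). Copied 'S' from pos 1. Output: "XSSS"
Token 5: backref(off=3, len=4) (overlapping!). Copied 'SSSS' from pos 1. Output: "XSSSSSSS"

Answer: XSSSSSSS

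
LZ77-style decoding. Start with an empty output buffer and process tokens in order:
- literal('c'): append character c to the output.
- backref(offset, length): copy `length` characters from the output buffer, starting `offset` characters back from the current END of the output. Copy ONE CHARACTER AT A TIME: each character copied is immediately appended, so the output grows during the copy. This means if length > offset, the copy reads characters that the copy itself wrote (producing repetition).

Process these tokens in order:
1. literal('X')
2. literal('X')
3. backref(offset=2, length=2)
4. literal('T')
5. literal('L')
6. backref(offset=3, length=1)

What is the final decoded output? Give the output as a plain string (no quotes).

Token 1: literal('X'). Output: "X"
Token 2: literal('X'). Output: "XX"
Token 3: backref(off=2, len=2). Copied 'XX' from pos 0. Output: "XXXX"
Token 4: literal('T'). Output: "XXXXT"
Token 5: literal('L'). Output: "XXXXTL"
Token 6: backref(off=3, len=1). Copied 'X' from pos 3. Output: "XXXXTLX"

Answer: XXXXTLX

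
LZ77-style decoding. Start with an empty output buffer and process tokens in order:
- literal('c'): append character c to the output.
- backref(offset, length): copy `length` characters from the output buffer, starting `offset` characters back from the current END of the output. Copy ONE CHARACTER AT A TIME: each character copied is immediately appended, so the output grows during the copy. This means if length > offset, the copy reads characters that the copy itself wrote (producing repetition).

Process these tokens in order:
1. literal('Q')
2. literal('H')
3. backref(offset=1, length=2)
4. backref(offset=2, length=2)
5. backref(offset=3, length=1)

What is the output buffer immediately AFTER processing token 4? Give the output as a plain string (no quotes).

Token 1: literal('Q'). Output: "Q"
Token 2: literal('H'). Output: "QH"
Token 3: backref(off=1, len=2) (overlapping!). Copied 'HH' from pos 1. Output: "QHHH"
Token 4: backref(off=2, len=2). Copied 'HH' from pos 2. Output: "QHHHHH"

Answer: QHHHHH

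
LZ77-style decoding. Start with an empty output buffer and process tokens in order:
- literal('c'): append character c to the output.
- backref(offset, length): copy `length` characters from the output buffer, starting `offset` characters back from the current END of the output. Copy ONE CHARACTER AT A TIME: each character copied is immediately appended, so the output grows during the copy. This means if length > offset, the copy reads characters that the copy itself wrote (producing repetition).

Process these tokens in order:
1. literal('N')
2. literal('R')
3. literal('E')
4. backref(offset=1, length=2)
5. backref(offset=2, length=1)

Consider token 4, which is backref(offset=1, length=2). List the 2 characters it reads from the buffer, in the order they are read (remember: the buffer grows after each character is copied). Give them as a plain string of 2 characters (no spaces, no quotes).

Token 1: literal('N'). Output: "N"
Token 2: literal('R'). Output: "NR"
Token 3: literal('E'). Output: "NRE"
Token 4: backref(off=1, len=2). Buffer before: "NRE" (len 3)
  byte 1: read out[2]='E', append. Buffer now: "NREE"
  byte 2: read out[3]='E', append. Buffer now: "NREEE"

Answer: EE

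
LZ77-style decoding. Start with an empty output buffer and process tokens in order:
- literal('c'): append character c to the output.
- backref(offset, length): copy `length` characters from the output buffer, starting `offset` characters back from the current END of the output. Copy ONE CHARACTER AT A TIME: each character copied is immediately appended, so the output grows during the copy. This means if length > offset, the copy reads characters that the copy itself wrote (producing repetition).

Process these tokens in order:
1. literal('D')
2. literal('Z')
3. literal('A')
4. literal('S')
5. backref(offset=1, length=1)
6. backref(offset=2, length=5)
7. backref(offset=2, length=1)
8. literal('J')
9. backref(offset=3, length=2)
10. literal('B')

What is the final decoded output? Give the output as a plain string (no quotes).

Answer: DZASSSSSSSSJSSB

Derivation:
Token 1: literal('D'). Output: "D"
Token 2: literal('Z'). Output: "DZ"
Token 3: literal('A'). Output: "DZA"
Token 4: literal('S'). Output: "DZAS"
Token 5: backref(off=1, len=1). Copied 'S' from pos 3. Output: "DZASS"
Token 6: backref(off=2, len=5) (overlapping!). Copied 'SSSSS' from pos 3. Output: "DZASSSSSSS"
Token 7: backref(off=2, len=1). Copied 'S' from pos 8. Output: "DZASSSSSSSS"
Token 8: literal('J'). Output: "DZASSSSSSSSJ"
Token 9: backref(off=3, len=2). Copied 'SS' from pos 9. Output: "DZASSSSSSSSJSS"
Token 10: literal('B'). Output: "DZASSSSSSSSJSSB"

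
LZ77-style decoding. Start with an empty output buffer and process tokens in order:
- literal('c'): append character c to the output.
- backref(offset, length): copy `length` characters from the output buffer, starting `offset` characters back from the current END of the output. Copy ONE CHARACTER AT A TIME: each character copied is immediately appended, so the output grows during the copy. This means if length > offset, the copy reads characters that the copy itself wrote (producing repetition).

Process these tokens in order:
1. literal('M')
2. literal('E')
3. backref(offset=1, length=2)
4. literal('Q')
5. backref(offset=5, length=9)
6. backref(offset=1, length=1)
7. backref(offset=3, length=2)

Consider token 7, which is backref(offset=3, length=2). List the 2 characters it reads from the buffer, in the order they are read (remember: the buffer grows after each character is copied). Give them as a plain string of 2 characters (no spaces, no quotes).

Token 1: literal('M'). Output: "M"
Token 2: literal('E'). Output: "ME"
Token 3: backref(off=1, len=2) (overlapping!). Copied 'EE' from pos 1. Output: "MEEE"
Token 4: literal('Q'). Output: "MEEEQ"
Token 5: backref(off=5, len=9) (overlapping!). Copied 'MEEEQMEEE' from pos 0. Output: "MEEEQMEEEQMEEE"
Token 6: backref(off=1, len=1). Copied 'E' from pos 13. Output: "MEEEQMEEEQMEEEE"
Token 7: backref(off=3, len=2). Buffer before: "MEEEQMEEEQMEEEE" (len 15)
  byte 1: read out[12]='E', append. Buffer now: "MEEEQMEEEQMEEEEE"
  byte 2: read out[13]='E', append. Buffer now: "MEEEQMEEEQMEEEEEE"

Answer: EE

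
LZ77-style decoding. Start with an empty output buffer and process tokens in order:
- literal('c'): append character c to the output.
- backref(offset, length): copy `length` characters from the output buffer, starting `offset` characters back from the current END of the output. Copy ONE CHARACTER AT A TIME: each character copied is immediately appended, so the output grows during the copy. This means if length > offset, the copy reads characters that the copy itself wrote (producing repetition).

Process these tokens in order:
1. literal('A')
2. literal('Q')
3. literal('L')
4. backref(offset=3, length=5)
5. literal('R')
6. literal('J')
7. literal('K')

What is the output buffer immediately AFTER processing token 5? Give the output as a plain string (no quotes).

Answer: AQLAQLAQR

Derivation:
Token 1: literal('A'). Output: "A"
Token 2: literal('Q'). Output: "AQ"
Token 3: literal('L'). Output: "AQL"
Token 4: backref(off=3, len=5) (overlapping!). Copied 'AQLAQ' from pos 0. Output: "AQLAQLAQ"
Token 5: literal('R'). Output: "AQLAQLAQR"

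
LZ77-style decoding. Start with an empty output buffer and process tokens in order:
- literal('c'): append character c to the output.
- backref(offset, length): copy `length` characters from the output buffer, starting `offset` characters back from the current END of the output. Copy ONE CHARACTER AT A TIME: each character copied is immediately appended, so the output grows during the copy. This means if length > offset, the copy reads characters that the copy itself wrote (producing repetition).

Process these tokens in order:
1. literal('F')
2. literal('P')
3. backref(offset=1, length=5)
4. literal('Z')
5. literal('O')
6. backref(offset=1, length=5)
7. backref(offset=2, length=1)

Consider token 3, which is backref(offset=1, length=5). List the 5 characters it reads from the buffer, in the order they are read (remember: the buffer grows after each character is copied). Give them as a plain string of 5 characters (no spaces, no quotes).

Answer: PPPPP

Derivation:
Token 1: literal('F'). Output: "F"
Token 2: literal('P'). Output: "FP"
Token 3: backref(off=1, len=5). Buffer before: "FP" (len 2)
  byte 1: read out[1]='P', append. Buffer now: "FPP"
  byte 2: read out[2]='P', append. Buffer now: "FPPP"
  byte 3: read out[3]='P', append. Buffer now: "FPPPP"
  byte 4: read out[4]='P', append. Buffer now: "FPPPPP"
  byte 5: read out[5]='P', append. Buffer now: "FPPPPPP"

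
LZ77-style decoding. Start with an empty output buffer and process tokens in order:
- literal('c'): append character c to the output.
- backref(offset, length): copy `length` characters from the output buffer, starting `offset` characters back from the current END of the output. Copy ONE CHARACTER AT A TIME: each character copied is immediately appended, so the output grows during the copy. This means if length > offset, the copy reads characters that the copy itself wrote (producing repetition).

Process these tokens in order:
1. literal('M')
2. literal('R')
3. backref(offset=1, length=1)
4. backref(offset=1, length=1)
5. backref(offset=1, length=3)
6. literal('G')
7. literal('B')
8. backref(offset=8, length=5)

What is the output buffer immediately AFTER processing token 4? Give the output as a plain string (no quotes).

Token 1: literal('M'). Output: "M"
Token 2: literal('R'). Output: "MR"
Token 3: backref(off=1, len=1). Copied 'R' from pos 1. Output: "MRR"
Token 4: backref(off=1, len=1). Copied 'R' from pos 2. Output: "MRRR"

Answer: MRRR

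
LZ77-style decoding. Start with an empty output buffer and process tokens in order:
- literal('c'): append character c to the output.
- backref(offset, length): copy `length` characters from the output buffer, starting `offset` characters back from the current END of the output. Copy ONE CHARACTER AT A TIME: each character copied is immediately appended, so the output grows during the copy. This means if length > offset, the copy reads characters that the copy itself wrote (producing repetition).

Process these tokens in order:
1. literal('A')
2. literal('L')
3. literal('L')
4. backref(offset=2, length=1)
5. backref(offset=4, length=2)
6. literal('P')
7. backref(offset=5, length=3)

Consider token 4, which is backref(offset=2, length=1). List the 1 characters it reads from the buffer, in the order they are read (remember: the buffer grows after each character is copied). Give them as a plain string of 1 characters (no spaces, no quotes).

Token 1: literal('A'). Output: "A"
Token 2: literal('L'). Output: "AL"
Token 3: literal('L'). Output: "ALL"
Token 4: backref(off=2, len=1). Buffer before: "ALL" (len 3)
  byte 1: read out[1]='L', append. Buffer now: "ALLL"

Answer: L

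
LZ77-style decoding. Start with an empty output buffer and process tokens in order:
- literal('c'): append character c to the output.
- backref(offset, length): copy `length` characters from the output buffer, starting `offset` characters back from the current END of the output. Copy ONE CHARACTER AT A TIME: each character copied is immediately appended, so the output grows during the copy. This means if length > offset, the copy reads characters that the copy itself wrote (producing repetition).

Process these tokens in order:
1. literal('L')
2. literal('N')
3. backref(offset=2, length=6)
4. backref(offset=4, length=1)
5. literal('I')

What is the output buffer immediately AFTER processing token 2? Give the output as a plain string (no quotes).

Answer: LN

Derivation:
Token 1: literal('L'). Output: "L"
Token 2: literal('N'). Output: "LN"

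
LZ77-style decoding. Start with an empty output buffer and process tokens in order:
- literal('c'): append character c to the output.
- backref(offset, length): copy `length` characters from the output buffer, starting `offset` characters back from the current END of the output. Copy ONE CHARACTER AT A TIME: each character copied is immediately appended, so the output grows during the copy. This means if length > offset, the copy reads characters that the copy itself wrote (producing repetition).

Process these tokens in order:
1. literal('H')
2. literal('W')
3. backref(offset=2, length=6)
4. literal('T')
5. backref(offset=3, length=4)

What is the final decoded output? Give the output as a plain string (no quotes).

Answer: HWHWHWHWTHWTH

Derivation:
Token 1: literal('H'). Output: "H"
Token 2: literal('W'). Output: "HW"
Token 3: backref(off=2, len=6) (overlapping!). Copied 'HWHWHW' from pos 0. Output: "HWHWHWHW"
Token 4: literal('T'). Output: "HWHWHWHWT"
Token 5: backref(off=3, len=4) (overlapping!). Copied 'HWTH' from pos 6. Output: "HWHWHWHWTHWTH"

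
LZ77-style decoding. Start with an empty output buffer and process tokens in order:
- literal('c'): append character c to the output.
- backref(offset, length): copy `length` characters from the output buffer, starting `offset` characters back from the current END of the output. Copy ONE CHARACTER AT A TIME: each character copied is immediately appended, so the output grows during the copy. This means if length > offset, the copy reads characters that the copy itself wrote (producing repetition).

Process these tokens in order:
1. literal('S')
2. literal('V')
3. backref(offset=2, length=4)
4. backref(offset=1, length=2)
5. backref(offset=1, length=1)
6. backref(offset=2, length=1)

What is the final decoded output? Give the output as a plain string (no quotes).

Answer: SVSVSVVVVV

Derivation:
Token 1: literal('S'). Output: "S"
Token 2: literal('V'). Output: "SV"
Token 3: backref(off=2, len=4) (overlapping!). Copied 'SVSV' from pos 0. Output: "SVSVSV"
Token 4: backref(off=1, len=2) (overlapping!). Copied 'VV' from pos 5. Output: "SVSVSVVV"
Token 5: backref(off=1, len=1). Copied 'V' from pos 7. Output: "SVSVSVVVV"
Token 6: backref(off=2, len=1). Copied 'V' from pos 7. Output: "SVSVSVVVVV"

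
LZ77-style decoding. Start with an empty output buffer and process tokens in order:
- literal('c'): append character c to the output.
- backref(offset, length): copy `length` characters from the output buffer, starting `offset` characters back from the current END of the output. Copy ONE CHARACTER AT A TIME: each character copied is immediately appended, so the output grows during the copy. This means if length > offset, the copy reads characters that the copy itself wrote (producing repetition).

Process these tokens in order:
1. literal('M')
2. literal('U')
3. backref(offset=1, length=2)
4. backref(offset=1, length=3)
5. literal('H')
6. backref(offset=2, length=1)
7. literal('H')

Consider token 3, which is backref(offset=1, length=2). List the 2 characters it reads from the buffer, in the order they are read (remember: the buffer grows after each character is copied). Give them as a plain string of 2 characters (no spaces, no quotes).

Token 1: literal('M'). Output: "M"
Token 2: literal('U'). Output: "MU"
Token 3: backref(off=1, len=2). Buffer before: "MU" (len 2)
  byte 1: read out[1]='U', append. Buffer now: "MUU"
  byte 2: read out[2]='U', append. Buffer now: "MUUU"

Answer: UU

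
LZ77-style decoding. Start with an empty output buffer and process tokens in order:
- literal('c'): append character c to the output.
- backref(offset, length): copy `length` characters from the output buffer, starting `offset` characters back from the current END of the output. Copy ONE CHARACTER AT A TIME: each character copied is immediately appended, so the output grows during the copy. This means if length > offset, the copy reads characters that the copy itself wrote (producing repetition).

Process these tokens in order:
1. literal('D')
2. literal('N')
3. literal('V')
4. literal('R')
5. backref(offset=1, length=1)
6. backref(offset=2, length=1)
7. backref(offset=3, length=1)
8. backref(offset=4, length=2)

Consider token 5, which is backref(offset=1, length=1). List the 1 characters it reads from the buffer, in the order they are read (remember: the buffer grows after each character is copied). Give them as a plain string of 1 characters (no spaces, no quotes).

Token 1: literal('D'). Output: "D"
Token 2: literal('N'). Output: "DN"
Token 3: literal('V'). Output: "DNV"
Token 4: literal('R'). Output: "DNVR"
Token 5: backref(off=1, len=1). Buffer before: "DNVR" (len 4)
  byte 1: read out[3]='R', append. Buffer now: "DNVRR"

Answer: R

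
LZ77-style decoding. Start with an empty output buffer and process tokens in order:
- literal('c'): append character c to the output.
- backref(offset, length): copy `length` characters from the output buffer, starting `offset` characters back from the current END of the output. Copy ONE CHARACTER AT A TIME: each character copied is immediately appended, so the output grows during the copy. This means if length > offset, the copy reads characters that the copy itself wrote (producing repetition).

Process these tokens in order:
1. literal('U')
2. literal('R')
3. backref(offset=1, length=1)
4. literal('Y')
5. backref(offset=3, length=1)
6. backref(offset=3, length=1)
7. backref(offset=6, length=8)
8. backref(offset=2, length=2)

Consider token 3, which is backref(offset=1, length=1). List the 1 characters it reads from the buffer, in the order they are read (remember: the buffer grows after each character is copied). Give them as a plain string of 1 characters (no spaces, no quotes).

Token 1: literal('U'). Output: "U"
Token 2: literal('R'). Output: "UR"
Token 3: backref(off=1, len=1). Buffer before: "UR" (len 2)
  byte 1: read out[1]='R', append. Buffer now: "URR"

Answer: R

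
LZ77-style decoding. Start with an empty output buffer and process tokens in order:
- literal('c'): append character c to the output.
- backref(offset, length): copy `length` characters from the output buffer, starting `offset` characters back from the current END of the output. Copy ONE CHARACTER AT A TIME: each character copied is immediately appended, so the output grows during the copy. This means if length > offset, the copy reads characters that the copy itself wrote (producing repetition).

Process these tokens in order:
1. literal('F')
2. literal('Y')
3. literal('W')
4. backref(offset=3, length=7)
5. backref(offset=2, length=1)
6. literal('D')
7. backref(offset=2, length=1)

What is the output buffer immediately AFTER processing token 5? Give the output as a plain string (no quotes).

Answer: FYWFYWFYWFW

Derivation:
Token 1: literal('F'). Output: "F"
Token 2: literal('Y'). Output: "FY"
Token 3: literal('W'). Output: "FYW"
Token 4: backref(off=3, len=7) (overlapping!). Copied 'FYWFYWF' from pos 0. Output: "FYWFYWFYWF"
Token 5: backref(off=2, len=1). Copied 'W' from pos 8. Output: "FYWFYWFYWFW"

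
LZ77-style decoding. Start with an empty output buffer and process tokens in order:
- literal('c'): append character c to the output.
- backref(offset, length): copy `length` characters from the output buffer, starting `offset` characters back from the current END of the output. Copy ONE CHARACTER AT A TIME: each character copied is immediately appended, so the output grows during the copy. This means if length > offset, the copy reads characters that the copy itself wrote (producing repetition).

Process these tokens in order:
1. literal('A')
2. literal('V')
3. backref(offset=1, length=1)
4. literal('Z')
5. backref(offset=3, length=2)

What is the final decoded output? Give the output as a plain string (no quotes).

Token 1: literal('A'). Output: "A"
Token 2: literal('V'). Output: "AV"
Token 3: backref(off=1, len=1). Copied 'V' from pos 1. Output: "AVV"
Token 4: literal('Z'). Output: "AVVZ"
Token 5: backref(off=3, len=2). Copied 'VV' from pos 1. Output: "AVVZVV"

Answer: AVVZVV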